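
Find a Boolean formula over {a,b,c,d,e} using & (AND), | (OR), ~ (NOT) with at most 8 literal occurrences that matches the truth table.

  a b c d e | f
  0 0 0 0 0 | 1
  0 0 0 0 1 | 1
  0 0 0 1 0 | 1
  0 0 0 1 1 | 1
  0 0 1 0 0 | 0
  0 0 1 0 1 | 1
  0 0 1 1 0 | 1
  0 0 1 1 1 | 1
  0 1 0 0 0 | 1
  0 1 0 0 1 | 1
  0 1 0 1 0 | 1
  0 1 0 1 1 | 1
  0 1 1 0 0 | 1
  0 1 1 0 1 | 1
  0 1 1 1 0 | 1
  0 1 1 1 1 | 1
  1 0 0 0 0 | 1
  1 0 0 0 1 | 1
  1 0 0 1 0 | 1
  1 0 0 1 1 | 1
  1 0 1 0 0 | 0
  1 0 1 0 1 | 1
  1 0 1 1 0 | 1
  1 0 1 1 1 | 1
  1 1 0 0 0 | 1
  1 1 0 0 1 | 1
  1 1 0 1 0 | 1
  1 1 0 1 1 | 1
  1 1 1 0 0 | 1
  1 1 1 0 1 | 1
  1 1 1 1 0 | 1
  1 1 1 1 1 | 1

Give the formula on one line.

(((~d & b) | e) | ((e | ~c) | d))

  ~d = 11001100110011001100110011001100
  (~d & b) = 00000000110011000000000011001100
  ((~d & b) | e) = 01010101110111010101010111011101
  ~c = 11110000111100001111000011110000
  (e | ~c) = 11110101111101011111010111110101
  ((e | ~c) | d) = 11110111111101111111011111110111
  (((~d & b) | e) | ((e | ~c) | d)) = 11110111111111111111011111111111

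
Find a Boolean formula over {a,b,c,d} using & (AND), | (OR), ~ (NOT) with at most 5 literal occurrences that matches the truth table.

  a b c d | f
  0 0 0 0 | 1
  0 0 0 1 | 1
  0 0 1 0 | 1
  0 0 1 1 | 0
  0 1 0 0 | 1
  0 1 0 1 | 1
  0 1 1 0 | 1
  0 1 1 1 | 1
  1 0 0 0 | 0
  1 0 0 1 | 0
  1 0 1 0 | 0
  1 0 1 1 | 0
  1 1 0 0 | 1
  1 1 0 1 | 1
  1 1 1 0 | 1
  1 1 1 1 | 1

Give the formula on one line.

  ~d = 1010101010101010
  ~c = 1100110011001100
  (~d | ~c) = 1110111011101110
  ~a = 1111111100000000
  ((~d | ~c) & ~a) = 1110111000000000
  (((~d | ~c) & ~a) | b) = 1110111100001111

(((~d | ~c) & ~a) | b)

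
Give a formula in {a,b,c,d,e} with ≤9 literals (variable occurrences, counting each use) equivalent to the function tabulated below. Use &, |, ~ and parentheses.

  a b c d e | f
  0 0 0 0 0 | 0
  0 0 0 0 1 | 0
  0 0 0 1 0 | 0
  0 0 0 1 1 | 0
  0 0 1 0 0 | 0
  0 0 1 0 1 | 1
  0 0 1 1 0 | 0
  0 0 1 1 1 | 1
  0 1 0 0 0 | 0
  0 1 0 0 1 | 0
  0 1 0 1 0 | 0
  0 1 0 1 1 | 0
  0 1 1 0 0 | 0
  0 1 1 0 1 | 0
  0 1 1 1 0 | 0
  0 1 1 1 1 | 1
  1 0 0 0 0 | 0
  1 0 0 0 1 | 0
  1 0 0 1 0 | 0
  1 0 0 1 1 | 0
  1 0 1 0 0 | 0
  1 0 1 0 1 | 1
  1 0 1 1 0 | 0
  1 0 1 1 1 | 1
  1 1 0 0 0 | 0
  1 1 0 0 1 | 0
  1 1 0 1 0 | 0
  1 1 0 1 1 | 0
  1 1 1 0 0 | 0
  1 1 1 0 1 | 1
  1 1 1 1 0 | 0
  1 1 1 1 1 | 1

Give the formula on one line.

(((d | (~b | a)) & (~c | (c & e))) & c)

  ~b = 11111111000000001111111100000000
  (~b | a) = 11111111000000001111111111111111
  (d | (~b | a)) = 11111111001100111111111111111111
  ~c = 11110000111100001111000011110000
  (c & e) = 00000101000001010000010100000101
  (~c | (c & e)) = 11110101111101011111010111110101
  ((d | (~b | a)) & (~c | (c & e))) = 11110101001100011111010111110101
  (((d | (~b | a)) & (~c | (c & e))) & c) = 00000101000000010000010100000101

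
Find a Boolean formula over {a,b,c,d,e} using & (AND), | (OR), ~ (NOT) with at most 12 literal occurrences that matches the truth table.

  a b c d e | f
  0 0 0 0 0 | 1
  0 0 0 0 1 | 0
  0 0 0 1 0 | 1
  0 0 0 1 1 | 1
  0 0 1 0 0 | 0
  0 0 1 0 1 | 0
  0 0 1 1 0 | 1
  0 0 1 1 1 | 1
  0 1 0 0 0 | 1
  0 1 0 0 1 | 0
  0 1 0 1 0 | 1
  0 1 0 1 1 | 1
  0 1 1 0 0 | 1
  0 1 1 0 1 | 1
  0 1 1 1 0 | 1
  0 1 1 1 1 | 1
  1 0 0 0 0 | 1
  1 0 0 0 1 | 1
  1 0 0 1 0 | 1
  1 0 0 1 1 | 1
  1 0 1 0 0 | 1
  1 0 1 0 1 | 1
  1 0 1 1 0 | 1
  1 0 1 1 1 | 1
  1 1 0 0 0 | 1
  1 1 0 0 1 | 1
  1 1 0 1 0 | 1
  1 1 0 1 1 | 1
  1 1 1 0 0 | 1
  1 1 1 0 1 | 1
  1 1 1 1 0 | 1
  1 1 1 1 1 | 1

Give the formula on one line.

  ~a = 11111111111111110000000000000000
  (b & ~a) = 00000000111111110000000000000000
  ((b & ~a) & c) = 00000000000011110000000000000000
  ~e = 10101010101010101010101010101010
  (a | ~e) = 10101010101010101111111111111111
  (a | b) = 00000000111111111111111111111111
  ~c = 11110000111100001111000011110000
  ((a | b) | ~c) = 11110000111111111111111111111111
  ((a | ~e) & ((a | b) | ~c)) = 10100000101010101111111111111111
  (((a | ~e) & ((a | b) | ~c)) | d) = 10110011101110111111111111111111
  (((b & ~a) & c) | (((a | ~e) & ((a | b) | ~c)) | d)) = 10110011101111111111111111111111

(((b & ~a) & c) | (((a | ~e) & ((a | b) | ~c)) | d))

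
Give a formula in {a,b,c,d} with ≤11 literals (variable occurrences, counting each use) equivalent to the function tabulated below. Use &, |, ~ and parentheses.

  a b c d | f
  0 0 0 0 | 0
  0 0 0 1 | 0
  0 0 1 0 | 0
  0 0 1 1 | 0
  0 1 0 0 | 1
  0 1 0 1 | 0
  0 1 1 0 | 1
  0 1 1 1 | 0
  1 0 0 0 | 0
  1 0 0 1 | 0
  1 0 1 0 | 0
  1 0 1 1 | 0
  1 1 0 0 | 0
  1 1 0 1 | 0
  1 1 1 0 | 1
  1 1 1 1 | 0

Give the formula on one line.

((((~b & ~c) | ((~d | ~c) & (c | ~a))) & b) & ~d)

  ~b = 1111000011110000
  ~c = 1100110011001100
  (~b & ~c) = 1100000011000000
  ~d = 1010101010101010
  (~d | ~c) = 1110111011101110
  ~a = 1111111100000000
  (c | ~a) = 1111111100110011
  ((~d | ~c) & (c | ~a)) = 1110111000100010
  ((~b & ~c) | ((~d | ~c) & (c | ~a))) = 1110111011100010
  (((~b & ~c) | ((~d | ~c) & (c | ~a))) & b) = 0000111000000010
  ((((~b & ~c) | ((~d | ~c) & (c | ~a))) & b) & ~d) = 0000101000000010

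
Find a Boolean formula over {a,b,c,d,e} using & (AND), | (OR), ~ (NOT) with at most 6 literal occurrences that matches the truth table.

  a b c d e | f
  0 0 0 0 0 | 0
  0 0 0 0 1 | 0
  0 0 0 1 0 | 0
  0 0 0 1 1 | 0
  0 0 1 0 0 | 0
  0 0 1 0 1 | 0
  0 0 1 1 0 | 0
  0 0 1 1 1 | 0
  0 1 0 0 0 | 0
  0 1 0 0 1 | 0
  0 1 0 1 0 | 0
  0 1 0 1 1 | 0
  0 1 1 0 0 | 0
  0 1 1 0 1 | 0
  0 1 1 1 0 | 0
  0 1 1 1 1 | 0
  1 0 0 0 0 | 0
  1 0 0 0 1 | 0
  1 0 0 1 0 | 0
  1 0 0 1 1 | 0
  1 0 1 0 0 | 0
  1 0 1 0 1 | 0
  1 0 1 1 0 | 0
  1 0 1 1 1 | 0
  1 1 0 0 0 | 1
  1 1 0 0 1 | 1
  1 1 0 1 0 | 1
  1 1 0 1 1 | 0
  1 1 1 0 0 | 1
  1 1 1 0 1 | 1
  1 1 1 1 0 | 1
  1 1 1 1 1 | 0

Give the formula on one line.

((b & (~d | ~e)) & a)

  ~d = 11001100110011001100110011001100
  ~e = 10101010101010101010101010101010
  (~d | ~e) = 11101110111011101110111011101110
  (b & (~d | ~e)) = 00000000111011100000000011101110
  ((b & (~d | ~e)) & a) = 00000000000000000000000011101110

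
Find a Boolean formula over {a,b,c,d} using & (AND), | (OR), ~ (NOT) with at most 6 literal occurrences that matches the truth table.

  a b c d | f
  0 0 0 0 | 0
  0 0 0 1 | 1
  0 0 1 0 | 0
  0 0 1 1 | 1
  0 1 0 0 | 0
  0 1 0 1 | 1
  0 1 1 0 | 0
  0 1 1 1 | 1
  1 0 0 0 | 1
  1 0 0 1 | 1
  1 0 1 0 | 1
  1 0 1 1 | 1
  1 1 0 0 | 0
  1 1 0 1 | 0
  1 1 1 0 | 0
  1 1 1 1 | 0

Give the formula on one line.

((~a & d) | (a & ~b))

  ~a = 1111111100000000
  (~a & d) = 0101010100000000
  ~b = 1111000011110000
  (a & ~b) = 0000000011110000
  ((~a & d) | (a & ~b)) = 0101010111110000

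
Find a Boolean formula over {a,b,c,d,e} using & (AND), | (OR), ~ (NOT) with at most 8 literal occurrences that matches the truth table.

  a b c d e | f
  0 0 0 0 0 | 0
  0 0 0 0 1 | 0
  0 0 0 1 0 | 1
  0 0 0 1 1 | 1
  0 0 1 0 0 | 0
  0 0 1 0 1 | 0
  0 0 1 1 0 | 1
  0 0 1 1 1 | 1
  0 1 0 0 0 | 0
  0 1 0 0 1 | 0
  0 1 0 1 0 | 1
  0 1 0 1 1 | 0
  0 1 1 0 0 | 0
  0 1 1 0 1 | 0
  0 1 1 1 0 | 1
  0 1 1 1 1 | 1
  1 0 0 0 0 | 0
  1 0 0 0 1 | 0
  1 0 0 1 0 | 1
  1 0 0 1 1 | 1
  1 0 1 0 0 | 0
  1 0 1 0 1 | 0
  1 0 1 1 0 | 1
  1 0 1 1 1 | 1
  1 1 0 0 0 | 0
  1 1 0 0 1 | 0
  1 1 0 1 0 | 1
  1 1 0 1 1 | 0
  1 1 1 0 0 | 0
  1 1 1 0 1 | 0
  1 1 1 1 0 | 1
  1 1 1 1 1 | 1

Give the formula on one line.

  ~d = 11001100110011001100110011001100
  (c & b) = 00000000000011110000000000001111
  (~d | (c & b)) = 11001100110011111100110011001111
  ~e = 10101010101010101010101010101010
  ~b = 11111111000000001111111100000000
  (~e | ~b) = 11111111101010101111111110101010
  ((~d | (c & b)) | (~e | ~b)) = 11111111111011111111111111101111
  (((~d | (c & b)) | (~e | ~b)) & d) = 00110011001000110011001100100011

(((~d | (c & b)) | (~e | ~b)) & d)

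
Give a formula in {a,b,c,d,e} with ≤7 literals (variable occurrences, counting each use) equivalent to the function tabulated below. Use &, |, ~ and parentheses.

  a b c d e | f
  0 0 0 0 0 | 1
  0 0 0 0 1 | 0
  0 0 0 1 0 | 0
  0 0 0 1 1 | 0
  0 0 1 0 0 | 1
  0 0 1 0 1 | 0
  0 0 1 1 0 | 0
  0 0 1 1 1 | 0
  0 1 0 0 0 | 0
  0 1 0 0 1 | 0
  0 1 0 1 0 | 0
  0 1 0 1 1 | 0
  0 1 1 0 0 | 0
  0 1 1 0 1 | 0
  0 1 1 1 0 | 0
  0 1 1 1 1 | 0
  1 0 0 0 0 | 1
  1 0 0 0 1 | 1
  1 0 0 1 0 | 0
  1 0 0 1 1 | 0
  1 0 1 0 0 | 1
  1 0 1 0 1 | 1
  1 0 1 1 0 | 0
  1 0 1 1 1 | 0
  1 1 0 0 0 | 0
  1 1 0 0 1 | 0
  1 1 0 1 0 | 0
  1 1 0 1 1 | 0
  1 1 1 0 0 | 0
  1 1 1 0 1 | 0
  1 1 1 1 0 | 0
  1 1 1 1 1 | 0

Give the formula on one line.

  ~d = 11001100110011001100110011001100
  ~b = 11111111000000001111111100000000
  (~d & ~b) = 11001100000000001100110000000000
  ~e = 10101010101010101010101010101010
  (a | ~e) = 10101010101010101111111111111111
  ((~d & ~b) & (a | ~e)) = 10001000000000001100110000000000

((~d & ~b) & (a | ~e))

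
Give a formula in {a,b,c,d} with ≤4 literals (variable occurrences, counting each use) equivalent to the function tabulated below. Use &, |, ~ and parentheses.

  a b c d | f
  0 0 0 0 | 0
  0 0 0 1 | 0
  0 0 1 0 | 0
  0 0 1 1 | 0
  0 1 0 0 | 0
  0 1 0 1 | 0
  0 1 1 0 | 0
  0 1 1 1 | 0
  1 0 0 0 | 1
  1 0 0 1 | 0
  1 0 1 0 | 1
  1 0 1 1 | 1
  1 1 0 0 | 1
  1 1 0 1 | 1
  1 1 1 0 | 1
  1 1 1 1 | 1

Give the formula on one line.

(a & ((~d | c) | b))

  ~d = 1010101010101010
  (~d | c) = 1011101110111011
  ((~d | c) | b) = 1011111110111111
  (a & ((~d | c) | b)) = 0000000010111111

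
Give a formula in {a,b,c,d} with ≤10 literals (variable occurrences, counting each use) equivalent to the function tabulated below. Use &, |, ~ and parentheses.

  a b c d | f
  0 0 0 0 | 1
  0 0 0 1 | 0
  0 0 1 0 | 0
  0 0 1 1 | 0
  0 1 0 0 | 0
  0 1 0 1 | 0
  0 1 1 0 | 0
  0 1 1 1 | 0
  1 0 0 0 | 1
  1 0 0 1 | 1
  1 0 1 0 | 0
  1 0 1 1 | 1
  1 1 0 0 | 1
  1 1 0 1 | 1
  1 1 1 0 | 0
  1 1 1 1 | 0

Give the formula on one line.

  ~b = 1111000011110000
  (a & ~b) = 0000000011110000
  ~d = 1010101010101010
  ((a & ~b) | ~d) = 1010101011111010
  ~c = 1100110011001100
  (d | ~c) = 1101110111011101
  ((d | ~c) & ~b) = 1101000011010000
  (((a & ~b) | ~d) & ((d | ~c) & ~b)) = 1000000011010000
  (~c & a) = 0000000011001100
  ((((a & ~b) | ~d) & ((d | ~c) & ~b)) | (~c & a)) = 1000000011011100

((((a & ~b) | ~d) & ((d | ~c) & ~b)) | (~c & a))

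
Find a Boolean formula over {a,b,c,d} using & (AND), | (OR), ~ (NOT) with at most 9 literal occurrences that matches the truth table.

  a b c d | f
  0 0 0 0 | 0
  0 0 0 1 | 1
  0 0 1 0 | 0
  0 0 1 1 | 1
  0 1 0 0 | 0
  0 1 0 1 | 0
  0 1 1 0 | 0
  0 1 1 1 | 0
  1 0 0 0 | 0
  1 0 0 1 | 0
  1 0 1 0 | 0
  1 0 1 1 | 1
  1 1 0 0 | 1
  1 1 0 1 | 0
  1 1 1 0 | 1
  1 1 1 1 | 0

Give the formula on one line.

((a & (b & ~d)) | (~b & ((c | ~a) & d)))

  ~d = 1010101010101010
  (b & ~d) = 0000101000001010
  (a & (b & ~d)) = 0000000000001010
  ~b = 1111000011110000
  ~a = 1111111100000000
  (c | ~a) = 1111111100110011
  ((c | ~a) & d) = 0101010100010001
  (~b & ((c | ~a) & d)) = 0101000000010000
  ((a & (b & ~d)) | (~b & ((c | ~a) & d))) = 0101000000011010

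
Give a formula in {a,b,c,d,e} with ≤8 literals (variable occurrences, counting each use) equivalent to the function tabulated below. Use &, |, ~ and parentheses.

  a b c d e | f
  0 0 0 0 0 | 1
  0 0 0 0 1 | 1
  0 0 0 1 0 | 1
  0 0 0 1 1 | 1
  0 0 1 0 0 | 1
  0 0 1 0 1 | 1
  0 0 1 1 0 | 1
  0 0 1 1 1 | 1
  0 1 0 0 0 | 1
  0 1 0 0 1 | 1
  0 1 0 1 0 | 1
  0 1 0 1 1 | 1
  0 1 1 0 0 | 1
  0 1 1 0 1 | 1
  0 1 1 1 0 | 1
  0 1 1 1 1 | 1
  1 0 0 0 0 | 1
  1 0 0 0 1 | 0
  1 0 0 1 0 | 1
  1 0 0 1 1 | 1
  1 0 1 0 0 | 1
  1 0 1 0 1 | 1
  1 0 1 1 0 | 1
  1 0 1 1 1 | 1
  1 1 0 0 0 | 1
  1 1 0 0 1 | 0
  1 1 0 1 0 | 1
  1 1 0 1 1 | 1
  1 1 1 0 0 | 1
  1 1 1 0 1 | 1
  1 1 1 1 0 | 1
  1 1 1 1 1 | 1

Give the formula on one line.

(((~d & ~a) | (c | d)) | (~a | (d | ~e)))

  ~d = 11001100110011001100110011001100
  ~a = 11111111111111110000000000000000
  (~d & ~a) = 11001100110011000000000000000000
  (c | d) = 00111111001111110011111100111111
  ((~d & ~a) | (c | d)) = 11111111111111110011111100111111
  ~e = 10101010101010101010101010101010
  (d | ~e) = 10111011101110111011101110111011
  (~a | (d | ~e)) = 11111111111111111011101110111011
  (((~d & ~a) | (c | d)) | (~a | (d | ~e))) = 11111111111111111011111110111111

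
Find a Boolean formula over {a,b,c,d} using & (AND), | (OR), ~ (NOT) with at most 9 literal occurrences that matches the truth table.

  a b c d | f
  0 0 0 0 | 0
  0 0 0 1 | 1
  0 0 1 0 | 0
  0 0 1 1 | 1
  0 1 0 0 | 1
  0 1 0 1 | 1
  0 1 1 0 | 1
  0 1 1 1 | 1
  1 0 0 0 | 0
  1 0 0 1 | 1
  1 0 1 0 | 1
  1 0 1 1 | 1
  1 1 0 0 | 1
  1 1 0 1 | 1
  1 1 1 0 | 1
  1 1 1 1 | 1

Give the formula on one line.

(((d & (a | ~b)) | (c & a)) | (d | b))

  ~b = 1111000011110000
  (a | ~b) = 1111000011111111
  (d & (a | ~b)) = 0101000001010101
  (c & a) = 0000000000110011
  ((d & (a | ~b)) | (c & a)) = 0101000001110111
  (d | b) = 0101111101011111
  (((d & (a | ~b)) | (c & a)) | (d | b)) = 0101111101111111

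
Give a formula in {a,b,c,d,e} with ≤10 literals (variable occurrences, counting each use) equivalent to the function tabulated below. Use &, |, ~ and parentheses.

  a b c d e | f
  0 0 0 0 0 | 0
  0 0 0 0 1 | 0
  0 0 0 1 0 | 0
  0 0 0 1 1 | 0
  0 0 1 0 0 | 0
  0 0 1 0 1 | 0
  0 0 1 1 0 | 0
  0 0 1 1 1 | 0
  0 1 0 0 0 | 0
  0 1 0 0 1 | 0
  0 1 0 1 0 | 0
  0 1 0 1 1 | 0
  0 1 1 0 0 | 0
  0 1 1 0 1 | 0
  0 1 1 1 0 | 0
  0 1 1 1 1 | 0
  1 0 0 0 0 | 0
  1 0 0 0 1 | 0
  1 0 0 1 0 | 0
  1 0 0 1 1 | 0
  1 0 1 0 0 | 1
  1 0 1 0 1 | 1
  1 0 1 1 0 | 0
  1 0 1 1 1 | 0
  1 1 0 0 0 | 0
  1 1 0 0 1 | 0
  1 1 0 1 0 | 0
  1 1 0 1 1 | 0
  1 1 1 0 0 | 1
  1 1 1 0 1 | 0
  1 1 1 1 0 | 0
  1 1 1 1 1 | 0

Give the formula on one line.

  ~e = 10101010101010101010101010101010
  ~b = 11111111000000001111111100000000
  (~e | ~b) = 11111111101010101111111110101010
  (c & a) = 00000000000000000000111100001111
  ~c = 11110000111100001111000011110000
  ~d = 11001100110011001100110011001100
  (~c | ~d) = 11111100111111001111110011111100
  (a & (~c | ~d)) = 00000000000000001111110011111100
  ((c & a) & (a & (~c | ~d))) = 00000000000000000000110000001100
  ((~e | ~b) & ((c & a) & (a & (~c | ~d)))) = 00000000000000000000110000001000

((~e | ~b) & ((c & a) & (a & (~c | ~d))))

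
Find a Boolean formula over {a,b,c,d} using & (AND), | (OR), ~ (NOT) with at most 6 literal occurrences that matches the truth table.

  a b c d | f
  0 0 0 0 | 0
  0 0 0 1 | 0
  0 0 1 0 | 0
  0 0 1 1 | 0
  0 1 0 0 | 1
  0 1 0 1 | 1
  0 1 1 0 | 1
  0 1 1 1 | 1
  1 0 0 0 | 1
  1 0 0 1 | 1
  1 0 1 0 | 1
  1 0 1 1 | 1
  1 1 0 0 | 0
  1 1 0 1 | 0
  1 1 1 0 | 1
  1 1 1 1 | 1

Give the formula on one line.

((~a | (c | ~b)) & (a | b))

  ~a = 1111111100000000
  ~b = 1111000011110000
  (c | ~b) = 1111001111110011
  (~a | (c | ~b)) = 1111111111110011
  (a | b) = 0000111111111111
  ((~a | (c | ~b)) & (a | b)) = 0000111111110011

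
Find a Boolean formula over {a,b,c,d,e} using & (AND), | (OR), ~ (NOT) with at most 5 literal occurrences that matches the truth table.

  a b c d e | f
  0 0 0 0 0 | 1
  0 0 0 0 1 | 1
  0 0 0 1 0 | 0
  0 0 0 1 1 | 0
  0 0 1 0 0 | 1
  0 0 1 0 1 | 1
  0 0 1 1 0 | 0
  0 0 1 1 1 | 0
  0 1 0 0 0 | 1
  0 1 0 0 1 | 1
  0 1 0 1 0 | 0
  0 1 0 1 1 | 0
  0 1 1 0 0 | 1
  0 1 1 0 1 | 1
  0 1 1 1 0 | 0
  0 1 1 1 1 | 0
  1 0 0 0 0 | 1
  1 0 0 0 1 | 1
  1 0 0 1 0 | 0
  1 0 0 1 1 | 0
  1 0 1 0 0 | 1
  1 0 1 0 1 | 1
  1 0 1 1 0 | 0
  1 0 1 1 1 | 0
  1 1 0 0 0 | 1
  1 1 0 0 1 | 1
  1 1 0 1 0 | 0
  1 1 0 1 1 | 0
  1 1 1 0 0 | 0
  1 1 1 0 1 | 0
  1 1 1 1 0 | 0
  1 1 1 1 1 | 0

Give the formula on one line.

  ~d = 11001100110011001100110011001100
  ~b = 11111111000000001111111100000000
  ~c = 11110000111100001111000011110000
  ~a = 11111111111111110000000000000000
  (~c | ~a) = 11111111111111111111000011110000
  (~b | (~c | ~a)) = 11111111111111111111111111110000
  (~d & (~b | (~c | ~a))) = 11001100110011001100110011000000

(~d & (~b | (~c | ~a)))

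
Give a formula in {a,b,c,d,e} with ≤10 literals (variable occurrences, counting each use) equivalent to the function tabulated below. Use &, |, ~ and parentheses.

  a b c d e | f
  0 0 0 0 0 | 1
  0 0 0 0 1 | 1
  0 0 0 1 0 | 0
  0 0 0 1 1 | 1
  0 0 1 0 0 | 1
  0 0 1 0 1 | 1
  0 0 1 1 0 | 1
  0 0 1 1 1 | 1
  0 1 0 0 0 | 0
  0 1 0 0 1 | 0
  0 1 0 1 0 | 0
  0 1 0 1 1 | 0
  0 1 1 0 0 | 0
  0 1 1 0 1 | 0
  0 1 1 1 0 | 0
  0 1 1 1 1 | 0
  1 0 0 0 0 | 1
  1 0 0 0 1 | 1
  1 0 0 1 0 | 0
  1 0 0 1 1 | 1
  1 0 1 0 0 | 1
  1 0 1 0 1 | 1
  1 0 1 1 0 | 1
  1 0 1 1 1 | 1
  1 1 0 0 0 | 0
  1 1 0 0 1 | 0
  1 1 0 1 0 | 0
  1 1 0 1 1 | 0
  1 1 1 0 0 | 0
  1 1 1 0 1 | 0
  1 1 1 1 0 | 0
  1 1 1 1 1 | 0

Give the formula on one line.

(((~d | c) | ((d | c) & (b | e))) & ~b)

  ~d = 11001100110011001100110011001100
  (~d | c) = 11001111110011111100111111001111
  (d | c) = 00111111001111110011111100111111
  (b | e) = 01010101111111110101010111111111
  ((d | c) & (b | e)) = 00010101001111110001010100111111
  ((~d | c) | ((d | c) & (b | e))) = 11011111111111111101111111111111
  ~b = 11111111000000001111111100000000
  (((~d | c) | ((d | c) & (b | e))) & ~b) = 11011111000000001101111100000000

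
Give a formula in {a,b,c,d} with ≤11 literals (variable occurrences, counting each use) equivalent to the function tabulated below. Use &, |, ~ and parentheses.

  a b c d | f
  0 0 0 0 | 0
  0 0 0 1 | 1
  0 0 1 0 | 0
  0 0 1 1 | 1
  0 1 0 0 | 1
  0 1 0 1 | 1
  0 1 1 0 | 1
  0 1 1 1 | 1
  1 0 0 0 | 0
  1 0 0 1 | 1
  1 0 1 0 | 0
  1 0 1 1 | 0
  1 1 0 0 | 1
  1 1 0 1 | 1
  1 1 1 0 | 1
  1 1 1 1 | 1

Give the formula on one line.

((d & ~a) | (((a & d) & ((~d & b) | ~c)) | b))

  ~a = 1111111100000000
  (d & ~a) = 0101010100000000
  (a & d) = 0000000001010101
  ~d = 1010101010101010
  (~d & b) = 0000101000001010
  ~c = 1100110011001100
  ((~d & b) | ~c) = 1100111011001110
  ((a & d) & ((~d & b) | ~c)) = 0000000001000100
  (((a & d) & ((~d & b) | ~c)) | b) = 0000111101001111
  ((d & ~a) | (((a & d) & ((~d & b) | ~c)) | b)) = 0101111101001111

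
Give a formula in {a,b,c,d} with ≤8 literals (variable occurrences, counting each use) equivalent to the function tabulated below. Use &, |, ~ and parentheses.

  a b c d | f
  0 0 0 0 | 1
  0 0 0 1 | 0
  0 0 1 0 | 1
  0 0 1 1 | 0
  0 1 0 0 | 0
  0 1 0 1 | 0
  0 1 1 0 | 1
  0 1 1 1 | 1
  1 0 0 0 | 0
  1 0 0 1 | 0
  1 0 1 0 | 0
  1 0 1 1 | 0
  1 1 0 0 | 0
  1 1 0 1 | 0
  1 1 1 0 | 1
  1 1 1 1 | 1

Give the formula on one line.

((~b & (~a & ~d)) | (b & c))

  ~b = 1111000011110000
  ~a = 1111111100000000
  ~d = 1010101010101010
  (~a & ~d) = 1010101000000000
  (~b & (~a & ~d)) = 1010000000000000
  (b & c) = 0000001100000011
  ((~b & (~a & ~d)) | (b & c)) = 1010001100000011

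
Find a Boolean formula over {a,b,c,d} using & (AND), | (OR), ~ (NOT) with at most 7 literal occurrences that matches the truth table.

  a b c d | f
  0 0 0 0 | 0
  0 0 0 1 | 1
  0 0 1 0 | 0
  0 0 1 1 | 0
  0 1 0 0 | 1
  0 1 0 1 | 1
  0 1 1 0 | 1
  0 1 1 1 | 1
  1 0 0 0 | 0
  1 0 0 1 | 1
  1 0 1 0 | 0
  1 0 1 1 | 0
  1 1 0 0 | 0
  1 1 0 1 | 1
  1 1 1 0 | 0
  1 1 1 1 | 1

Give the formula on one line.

  ~a = 1111111100000000
  (~a | d) = 1111111101010101
  ((~a | d) & b) = 0000111100000101
  ~c = 1100110011001100
  (~c & d) = 0100010001000100
  (((~a | d) & b) | (~c & d)) = 0100111101000101

(((~a | d) & b) | (~c & d))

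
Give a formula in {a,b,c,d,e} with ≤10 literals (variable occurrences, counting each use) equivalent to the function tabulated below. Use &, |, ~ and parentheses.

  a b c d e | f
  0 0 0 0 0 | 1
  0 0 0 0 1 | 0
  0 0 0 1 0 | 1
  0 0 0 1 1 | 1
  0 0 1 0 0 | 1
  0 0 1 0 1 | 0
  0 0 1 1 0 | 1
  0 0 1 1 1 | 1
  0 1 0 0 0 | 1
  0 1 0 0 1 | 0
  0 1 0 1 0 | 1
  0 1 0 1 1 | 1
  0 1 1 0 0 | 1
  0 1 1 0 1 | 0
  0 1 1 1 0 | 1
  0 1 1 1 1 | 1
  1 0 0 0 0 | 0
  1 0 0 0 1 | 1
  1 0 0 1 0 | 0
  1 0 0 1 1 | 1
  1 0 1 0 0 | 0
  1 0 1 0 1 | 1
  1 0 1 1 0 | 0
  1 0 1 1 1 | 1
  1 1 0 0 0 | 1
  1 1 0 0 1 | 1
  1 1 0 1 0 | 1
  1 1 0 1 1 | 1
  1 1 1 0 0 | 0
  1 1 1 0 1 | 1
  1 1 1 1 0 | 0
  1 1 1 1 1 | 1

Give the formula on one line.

  ~e = 10101010101010101010101010101010
  (d | ~e) = 10111011101110111011101110111011
  ((d | ~e) | a) = 10111011101110111111111111111111
  ~a = 11111111111111110000000000000000
  ~c = 11110000111100001111000011110000
  (~c & b) = 00000000111100000000000011110000
  (e | (~c & b)) = 01010101111101010101010111110101
  (~a | (e | (~c & b))) = 11111111111111110101010111110101
  (((d | ~e) | a) & (~a | (e | (~c & b)))) = 10111011101110110101010111110101

(((d | ~e) | a) & (~a | (e | (~c & b))))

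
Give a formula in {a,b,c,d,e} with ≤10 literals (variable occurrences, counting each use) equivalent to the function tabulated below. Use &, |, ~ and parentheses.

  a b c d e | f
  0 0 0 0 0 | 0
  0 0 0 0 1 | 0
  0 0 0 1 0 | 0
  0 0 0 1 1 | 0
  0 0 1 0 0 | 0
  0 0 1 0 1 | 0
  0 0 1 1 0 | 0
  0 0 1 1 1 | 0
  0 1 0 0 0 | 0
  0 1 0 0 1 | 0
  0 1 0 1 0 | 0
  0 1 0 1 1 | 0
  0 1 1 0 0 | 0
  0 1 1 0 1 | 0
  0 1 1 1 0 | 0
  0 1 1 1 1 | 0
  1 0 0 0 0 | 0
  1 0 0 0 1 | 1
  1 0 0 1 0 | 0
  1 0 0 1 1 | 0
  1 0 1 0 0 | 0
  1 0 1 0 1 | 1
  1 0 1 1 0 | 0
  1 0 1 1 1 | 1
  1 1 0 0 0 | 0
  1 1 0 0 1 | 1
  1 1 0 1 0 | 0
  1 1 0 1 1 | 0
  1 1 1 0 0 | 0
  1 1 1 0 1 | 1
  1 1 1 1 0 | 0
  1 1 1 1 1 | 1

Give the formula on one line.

  ~d = 11001100110011001100110011001100
  ~b = 11111111000000001111111100000000
  (b | c) = 00001111111111110000111111111111
  (~b & (b | c)) = 00001111000000000000111100000000
  (~d | (~b & (b | c))) = 11001111110011001100111111001100
  (c | (~d | (~b & (b | c)))) = 11001111110011111100111111001111
  (e & a) = 00000000000000000101010101010101
  ((c | (~d | (~b & (b | c)))) & (e & a)) = 00000000000000000100010101000101

((c | (~d | (~b & (b | c)))) & (e & a))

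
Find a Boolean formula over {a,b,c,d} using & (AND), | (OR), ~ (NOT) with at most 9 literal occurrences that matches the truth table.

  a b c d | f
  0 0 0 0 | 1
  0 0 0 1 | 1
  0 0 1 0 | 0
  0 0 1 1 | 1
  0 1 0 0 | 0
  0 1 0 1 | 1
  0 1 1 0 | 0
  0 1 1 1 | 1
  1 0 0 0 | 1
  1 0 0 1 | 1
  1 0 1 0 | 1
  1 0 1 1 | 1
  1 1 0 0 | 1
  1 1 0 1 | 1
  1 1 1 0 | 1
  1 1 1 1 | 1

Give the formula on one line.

  ~a = 1111111100000000
  (~a & d) = 0101010100000000
  ~c = 1100110011001100
  (~c & ~a) = 1100110000000000
  ~b = 1111000011110000
  ((~c & ~a) & ~b) = 1100000000000000
  ((~a & d) | ((~c & ~a) & ~b)) = 1101010100000000
  (((~a & d) | ((~c & ~a) & ~b)) | a) = 1101010111111111

(((~a & d) | ((~c & ~a) & ~b)) | a)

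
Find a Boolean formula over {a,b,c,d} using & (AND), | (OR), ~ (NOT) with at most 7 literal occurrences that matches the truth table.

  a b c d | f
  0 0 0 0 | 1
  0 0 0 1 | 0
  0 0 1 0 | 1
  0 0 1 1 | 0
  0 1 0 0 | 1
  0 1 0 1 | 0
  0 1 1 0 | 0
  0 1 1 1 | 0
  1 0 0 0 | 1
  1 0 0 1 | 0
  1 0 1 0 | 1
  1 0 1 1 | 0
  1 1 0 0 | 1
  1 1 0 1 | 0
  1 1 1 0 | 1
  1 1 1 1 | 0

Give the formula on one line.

(((~c | a) | (d | ~b)) & ~d)

  ~c = 1100110011001100
  (~c | a) = 1100110011111111
  ~b = 1111000011110000
  (d | ~b) = 1111010111110101
  ((~c | a) | (d | ~b)) = 1111110111111111
  ~d = 1010101010101010
  (((~c | a) | (d | ~b)) & ~d) = 1010100010101010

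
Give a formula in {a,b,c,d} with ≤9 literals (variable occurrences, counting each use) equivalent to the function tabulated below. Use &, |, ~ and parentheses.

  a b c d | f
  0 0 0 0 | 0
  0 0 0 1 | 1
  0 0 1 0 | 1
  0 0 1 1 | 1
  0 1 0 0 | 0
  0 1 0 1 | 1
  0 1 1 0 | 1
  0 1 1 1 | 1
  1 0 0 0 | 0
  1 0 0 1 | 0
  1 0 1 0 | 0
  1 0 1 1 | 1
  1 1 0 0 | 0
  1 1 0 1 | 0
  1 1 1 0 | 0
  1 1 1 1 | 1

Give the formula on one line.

(((a | (d | c)) & ((c | ~a) | ~d)) & (d | ~a))

  (d | c) = 0111011101110111
  (a | (d | c)) = 0111011111111111
  ~a = 1111111100000000
  (c | ~a) = 1111111100110011
  ~d = 1010101010101010
  ((c | ~a) | ~d) = 1111111110111011
  ((a | (d | c)) & ((c | ~a) | ~d)) = 0111011110111011
  (d | ~a) = 1111111101010101
  (((a | (d | c)) & ((c | ~a) | ~d)) & (d | ~a)) = 0111011100010001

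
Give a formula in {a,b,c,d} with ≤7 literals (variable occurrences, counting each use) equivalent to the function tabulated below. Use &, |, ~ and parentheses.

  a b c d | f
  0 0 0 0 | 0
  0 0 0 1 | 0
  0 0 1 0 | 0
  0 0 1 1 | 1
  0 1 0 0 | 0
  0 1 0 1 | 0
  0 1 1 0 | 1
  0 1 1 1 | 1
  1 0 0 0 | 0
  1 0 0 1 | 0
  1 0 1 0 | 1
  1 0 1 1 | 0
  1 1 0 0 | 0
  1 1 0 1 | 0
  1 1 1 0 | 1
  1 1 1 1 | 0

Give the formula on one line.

  (d | b) = 0101111101011111
  (a | (d | b)) = 0101111111111111
  ~d = 1010101010101010
  ~a = 1111111100000000
  (~d | ~a) = 1111111110101010
  (c & (~d | ~a)) = 0011001100100010
  ((a | (d | b)) & (c & (~d | ~a))) = 0001001100100010

((a | (d | b)) & (c & (~d | ~a)))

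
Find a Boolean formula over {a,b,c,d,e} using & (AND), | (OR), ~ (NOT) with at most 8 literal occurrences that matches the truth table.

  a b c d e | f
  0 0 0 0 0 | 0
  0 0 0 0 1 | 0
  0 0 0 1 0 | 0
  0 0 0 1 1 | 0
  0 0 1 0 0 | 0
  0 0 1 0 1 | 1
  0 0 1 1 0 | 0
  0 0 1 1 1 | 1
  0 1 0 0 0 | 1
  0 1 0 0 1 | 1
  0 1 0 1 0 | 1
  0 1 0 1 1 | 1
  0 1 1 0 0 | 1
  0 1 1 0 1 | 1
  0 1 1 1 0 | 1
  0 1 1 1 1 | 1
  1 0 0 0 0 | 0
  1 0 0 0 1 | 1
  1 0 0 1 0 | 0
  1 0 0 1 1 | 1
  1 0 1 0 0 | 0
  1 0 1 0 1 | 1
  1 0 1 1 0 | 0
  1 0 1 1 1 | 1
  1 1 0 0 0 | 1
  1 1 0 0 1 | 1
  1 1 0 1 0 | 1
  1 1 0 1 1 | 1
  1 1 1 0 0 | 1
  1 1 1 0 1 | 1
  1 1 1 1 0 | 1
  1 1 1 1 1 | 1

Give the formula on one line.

(((~e | ~c) & b) | ((c | a) & e))

  ~e = 10101010101010101010101010101010
  ~c = 11110000111100001111000011110000
  (~e | ~c) = 11111010111110101111101011111010
  ((~e | ~c) & b) = 00000000111110100000000011111010
  (c | a) = 00001111000011111111111111111111
  ((c | a) & e) = 00000101000001010101010101010101
  (((~e | ~c) & b) | ((c | a) & e)) = 00000101111111110101010111111111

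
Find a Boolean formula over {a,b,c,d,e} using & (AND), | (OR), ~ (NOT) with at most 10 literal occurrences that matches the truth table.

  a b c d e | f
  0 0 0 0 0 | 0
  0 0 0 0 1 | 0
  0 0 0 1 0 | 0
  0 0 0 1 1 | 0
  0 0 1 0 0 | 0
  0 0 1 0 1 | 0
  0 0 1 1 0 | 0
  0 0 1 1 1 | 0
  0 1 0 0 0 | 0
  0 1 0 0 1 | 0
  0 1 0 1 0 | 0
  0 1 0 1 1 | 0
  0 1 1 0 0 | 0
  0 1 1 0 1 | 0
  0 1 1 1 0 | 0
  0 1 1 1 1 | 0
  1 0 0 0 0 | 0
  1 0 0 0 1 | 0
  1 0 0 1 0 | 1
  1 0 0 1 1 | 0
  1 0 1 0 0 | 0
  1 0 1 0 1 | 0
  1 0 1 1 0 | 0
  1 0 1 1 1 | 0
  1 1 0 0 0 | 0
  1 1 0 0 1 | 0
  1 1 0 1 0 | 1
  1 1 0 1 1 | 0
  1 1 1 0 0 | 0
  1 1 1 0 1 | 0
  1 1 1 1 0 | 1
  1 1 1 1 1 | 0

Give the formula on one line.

  (d & a) = 00000000000000000011001100110011
  ~e = 10101010101010101010101010101010
  ~d = 11001100110011001100110011001100
  (~e | ~d) = 11101110111011101110111011101110
  ~c = 11110000111100001111000011110000
  (~c | (d & a)) = 11110000111100001111001111110011
  (b | ~c) = 11110000111111111111000011111111
  ((~c | (d & a)) & (b | ~c)) = 11110000111100001111000011110011
  ((~e | ~d) & ((~c | (d & a)) & (b | ~c))) = 11100000111000001110000011100010
  ((d & a) & ((~e | ~d) & ((~c | (d & a)) & (b | ~c)))) = 00000000000000000010000000100010

((d & a) & ((~e | ~d) & ((~c | (d & a)) & (b | ~c))))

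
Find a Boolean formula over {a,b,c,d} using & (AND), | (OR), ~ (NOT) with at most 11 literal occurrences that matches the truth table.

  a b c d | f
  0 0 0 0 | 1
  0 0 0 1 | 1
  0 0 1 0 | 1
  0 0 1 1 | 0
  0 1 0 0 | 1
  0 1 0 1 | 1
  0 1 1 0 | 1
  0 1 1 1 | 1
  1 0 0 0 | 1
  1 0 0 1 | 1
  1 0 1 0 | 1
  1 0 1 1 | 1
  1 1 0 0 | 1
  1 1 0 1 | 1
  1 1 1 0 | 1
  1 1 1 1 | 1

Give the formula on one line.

((~d | a) | (b | ((~d | (~b | ~a)) & (~c & d))))

  ~d = 1010101010101010
  (~d | a) = 1010101011111111
  ~b = 1111000011110000
  ~a = 1111111100000000
  (~b | ~a) = 1111111111110000
  (~d | (~b | ~a)) = 1111111111111010
  ~c = 1100110011001100
  (~c & d) = 0100010001000100
  ((~d | (~b | ~a)) & (~c & d)) = 0100010001000000
  (b | ((~d | (~b | ~a)) & (~c & d))) = 0100111101001111
  ((~d | a) | (b | ((~d | (~b | ~a)) & (~c & d)))) = 1110111111111111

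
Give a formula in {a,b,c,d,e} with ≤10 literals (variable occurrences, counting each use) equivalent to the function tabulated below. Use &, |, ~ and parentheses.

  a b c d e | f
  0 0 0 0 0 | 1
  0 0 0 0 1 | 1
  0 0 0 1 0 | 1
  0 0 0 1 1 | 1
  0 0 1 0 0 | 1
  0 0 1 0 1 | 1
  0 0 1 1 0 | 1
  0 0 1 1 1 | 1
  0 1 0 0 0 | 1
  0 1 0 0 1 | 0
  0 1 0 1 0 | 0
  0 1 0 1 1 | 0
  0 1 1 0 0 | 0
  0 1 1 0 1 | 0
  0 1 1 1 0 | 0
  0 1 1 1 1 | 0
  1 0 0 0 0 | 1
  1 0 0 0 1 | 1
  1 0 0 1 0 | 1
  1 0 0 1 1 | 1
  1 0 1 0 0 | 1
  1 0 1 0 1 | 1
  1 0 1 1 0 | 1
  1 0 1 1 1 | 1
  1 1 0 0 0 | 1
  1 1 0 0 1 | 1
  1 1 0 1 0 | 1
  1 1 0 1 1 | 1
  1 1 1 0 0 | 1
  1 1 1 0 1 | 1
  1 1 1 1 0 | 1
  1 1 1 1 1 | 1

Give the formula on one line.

  ~e = 10101010101010101010101010101010
  ~d = 11001100110011001100110011001100
  (~e & ~d) = 10001000100010001000100010001000
  (a | (~e & ~d)) = 10001000100010001111111111111111
  ~c = 11110000111100001111000011110000
  ((a | (~e & ~d)) & ~c) = 10000000100000001111000011110000
  (a | ((a | (~e & ~d)) & ~c)) = 10000000100000001111111111111111
  (b | ~e) = 10101010111111111010101011111111
  ((b | ~e) | d) = 10111011111111111011101111111111
  ((a | ((a | (~e & ~d)) & ~c)) & ((b | ~e) | d)) = 10000000100000001011101111111111
  ~b = 11111111000000001111111100000000
  (((a | ((a | (~e & ~d)) & ~c)) & ((b | ~e) | d)) | ~b) = 11111111100000001111111111111111

(((a | ((a | (~e & ~d)) & ~c)) & ((b | ~e) | d)) | ~b)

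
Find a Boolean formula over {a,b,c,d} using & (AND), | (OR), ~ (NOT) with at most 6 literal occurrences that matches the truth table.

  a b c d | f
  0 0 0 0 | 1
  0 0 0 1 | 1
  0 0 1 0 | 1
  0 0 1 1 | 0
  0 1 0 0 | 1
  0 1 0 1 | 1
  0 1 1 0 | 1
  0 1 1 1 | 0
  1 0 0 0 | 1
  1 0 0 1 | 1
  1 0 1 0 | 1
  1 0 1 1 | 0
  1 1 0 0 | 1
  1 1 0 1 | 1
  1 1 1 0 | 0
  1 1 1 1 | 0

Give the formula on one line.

((~d & (~b | ~a)) | ~c)

  ~d = 1010101010101010
  ~b = 1111000011110000
  ~a = 1111111100000000
  (~b | ~a) = 1111111111110000
  (~d & (~b | ~a)) = 1010101010100000
  ~c = 1100110011001100
  ((~d & (~b | ~a)) | ~c) = 1110111011101100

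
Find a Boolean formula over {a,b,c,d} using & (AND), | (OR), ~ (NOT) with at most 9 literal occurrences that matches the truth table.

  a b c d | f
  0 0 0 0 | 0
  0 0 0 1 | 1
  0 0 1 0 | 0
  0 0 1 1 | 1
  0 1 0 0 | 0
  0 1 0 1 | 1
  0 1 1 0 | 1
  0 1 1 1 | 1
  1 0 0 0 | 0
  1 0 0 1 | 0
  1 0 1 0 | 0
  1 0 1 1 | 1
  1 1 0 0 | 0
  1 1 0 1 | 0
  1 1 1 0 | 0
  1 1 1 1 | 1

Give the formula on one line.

  (d & c) = 0001000100010001
  ~a = 1111111100000000
  (~a & d) = 0101010100000000
  (c & b) = 0000001100000011
  ((~a & d) | (c & b)) = 0101011100000011
  (((~a & d) | (c & b)) & ~a) = 0101011100000000
  ((d & c) | (((~a & d) | (c & b)) & ~a)) = 0101011100010001

((d & c) | (((~a & d) | (c & b)) & ~a))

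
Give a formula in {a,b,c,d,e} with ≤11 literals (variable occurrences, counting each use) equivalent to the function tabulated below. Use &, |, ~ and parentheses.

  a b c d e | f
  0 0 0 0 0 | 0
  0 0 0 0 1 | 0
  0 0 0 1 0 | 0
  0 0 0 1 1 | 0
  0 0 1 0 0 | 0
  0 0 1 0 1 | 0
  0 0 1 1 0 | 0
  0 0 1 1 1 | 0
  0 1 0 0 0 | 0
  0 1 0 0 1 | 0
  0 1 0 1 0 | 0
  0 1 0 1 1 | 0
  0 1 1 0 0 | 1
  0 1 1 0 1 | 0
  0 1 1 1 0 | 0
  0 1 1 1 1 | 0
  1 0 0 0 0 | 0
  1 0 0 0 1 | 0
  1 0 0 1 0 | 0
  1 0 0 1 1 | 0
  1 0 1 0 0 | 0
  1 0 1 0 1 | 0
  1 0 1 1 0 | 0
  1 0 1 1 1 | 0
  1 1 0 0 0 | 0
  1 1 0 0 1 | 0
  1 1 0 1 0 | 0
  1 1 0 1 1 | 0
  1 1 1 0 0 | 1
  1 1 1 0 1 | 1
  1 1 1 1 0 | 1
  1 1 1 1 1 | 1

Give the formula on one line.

((((~e & b) & (~a & (~e & ~d))) | a) & (c & b))

  ~e = 10101010101010101010101010101010
  (~e & b) = 00000000101010100000000010101010
  ~a = 11111111111111110000000000000000
  ~d = 11001100110011001100110011001100
  (~e & ~d) = 10001000100010001000100010001000
  (~a & (~e & ~d)) = 10001000100010000000000000000000
  ((~e & b) & (~a & (~e & ~d))) = 00000000100010000000000000000000
  (((~e & b) & (~a & (~e & ~d))) | a) = 00000000100010001111111111111111
  (c & b) = 00000000000011110000000000001111
  ((((~e & b) & (~a & (~e & ~d))) | a) & (c & b)) = 00000000000010000000000000001111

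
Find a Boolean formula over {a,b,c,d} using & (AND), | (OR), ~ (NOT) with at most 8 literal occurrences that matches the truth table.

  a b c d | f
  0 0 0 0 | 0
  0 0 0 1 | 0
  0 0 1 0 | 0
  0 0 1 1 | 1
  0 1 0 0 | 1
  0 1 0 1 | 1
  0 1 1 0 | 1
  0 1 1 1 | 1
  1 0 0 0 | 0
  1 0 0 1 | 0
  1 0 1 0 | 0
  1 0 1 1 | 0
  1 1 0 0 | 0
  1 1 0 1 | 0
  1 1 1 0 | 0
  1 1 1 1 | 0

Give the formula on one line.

  (c & a) = 0000000000110011
  (d & c) = 0001000100010001
  ((c & a) | (d & c)) = 0001000100110011
  (((c & a) | (d & c)) | a) = 0001000111111111
  (b | (((c & a) | (d & c)) | a)) = 0001111111111111
  ~a = 1111111100000000
  ((b | (((c & a) | (d & c)) | a)) & ~a) = 0001111100000000

((b | (((c & a) | (d & c)) | a)) & ~a)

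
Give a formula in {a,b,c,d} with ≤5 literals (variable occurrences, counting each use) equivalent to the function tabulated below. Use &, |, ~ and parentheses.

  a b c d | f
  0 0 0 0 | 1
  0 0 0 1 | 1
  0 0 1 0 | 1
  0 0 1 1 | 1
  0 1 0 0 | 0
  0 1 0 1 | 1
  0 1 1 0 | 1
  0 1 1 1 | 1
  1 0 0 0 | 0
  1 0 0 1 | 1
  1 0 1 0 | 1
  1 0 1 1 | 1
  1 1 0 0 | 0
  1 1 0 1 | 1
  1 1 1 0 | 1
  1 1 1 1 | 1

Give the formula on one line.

((d | c) | (~a & (d | ~b)))

  (d | c) = 0111011101110111
  ~a = 1111111100000000
  ~b = 1111000011110000
  (d | ~b) = 1111010111110101
  (~a & (d | ~b)) = 1111010100000000
  ((d | c) | (~a & (d | ~b))) = 1111011101110111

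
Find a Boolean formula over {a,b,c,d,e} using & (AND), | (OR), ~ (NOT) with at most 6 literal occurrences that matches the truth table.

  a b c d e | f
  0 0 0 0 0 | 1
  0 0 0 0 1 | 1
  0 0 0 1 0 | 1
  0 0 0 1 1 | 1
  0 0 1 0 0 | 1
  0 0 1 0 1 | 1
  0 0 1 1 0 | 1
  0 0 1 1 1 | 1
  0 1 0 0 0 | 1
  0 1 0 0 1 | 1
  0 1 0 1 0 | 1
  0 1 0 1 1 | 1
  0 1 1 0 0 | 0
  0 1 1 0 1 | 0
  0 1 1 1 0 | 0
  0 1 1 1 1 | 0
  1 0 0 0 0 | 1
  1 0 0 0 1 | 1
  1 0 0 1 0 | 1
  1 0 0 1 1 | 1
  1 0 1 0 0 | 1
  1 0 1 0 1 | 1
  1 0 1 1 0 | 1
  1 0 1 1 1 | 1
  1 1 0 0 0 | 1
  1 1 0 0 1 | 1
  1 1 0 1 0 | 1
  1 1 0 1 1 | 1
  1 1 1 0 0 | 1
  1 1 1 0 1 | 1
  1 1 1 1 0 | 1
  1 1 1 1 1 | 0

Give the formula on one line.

  ~b = 11111111000000001111111100000000
  ~c = 11110000111100001111000011110000
  ~d = 11001100110011001100110011001100
  ~e = 10101010101010101010101010101010
  (~d | ~e) = 11101110111011101110111011101110
  (a & c) = 00000000000000000000111100001111
  ((~d | ~e) & (a & c)) = 00000000000000000000111000001110
  (~c | ((~d | ~e) & (a & c))) = 11110000111100001111111011111110
  (~b | (~c | ((~d | ~e) & (a & c)))) = 11111111111100001111111111111110

(~b | (~c | ((~d | ~e) & (a & c))))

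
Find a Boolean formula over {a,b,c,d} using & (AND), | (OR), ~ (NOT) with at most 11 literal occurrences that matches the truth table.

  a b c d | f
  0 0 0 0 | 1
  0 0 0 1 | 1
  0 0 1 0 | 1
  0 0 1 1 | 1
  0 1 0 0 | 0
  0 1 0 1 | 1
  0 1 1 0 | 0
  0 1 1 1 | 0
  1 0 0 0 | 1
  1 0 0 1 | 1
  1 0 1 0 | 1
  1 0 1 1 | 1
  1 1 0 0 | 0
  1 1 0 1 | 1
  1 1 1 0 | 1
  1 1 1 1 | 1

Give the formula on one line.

  ~c = 1100110011001100
  ~b = 1111000011110000
  (~c | ~b) = 1111110011111100
  (a | (~c | ~b)) = 1111110011111111
  (~c & d) = 0100010001000100
  ((~c & d) & b) = 0000010000000100
  (~b & ~c) = 1100000011000000
  (c | (~b & ~c)) = 1111001111110011
  (((~c & d) & b) | (c | (~b & ~c))) = 1111011111110111
  ((a | (~c | ~b)) & (((~c & d) & b) | (c | (~b & ~c)))) = 1111010011110111

((a | (~c | ~b)) & (((~c & d) & b) | (c | (~b & ~c))))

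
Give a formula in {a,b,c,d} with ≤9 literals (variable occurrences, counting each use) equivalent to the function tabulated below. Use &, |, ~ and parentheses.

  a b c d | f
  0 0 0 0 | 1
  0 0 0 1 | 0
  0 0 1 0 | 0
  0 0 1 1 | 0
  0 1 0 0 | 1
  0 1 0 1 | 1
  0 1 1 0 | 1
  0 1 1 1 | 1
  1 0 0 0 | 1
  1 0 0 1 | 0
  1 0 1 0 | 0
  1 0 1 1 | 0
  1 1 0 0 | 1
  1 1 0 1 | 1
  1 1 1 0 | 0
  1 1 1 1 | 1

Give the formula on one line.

  ~c = 1100110011001100
  (~c | d) = 1101110111011101
  ~d = 1010101010101010
  (b | ~d) = 1010111110101111
  ((~c | d) & (b | ~d)) = 1000110110001101
  ~a = 1111111100000000
  (c & ~d) = 0010001000100010
  (~a & (c & ~d)) = 0010001000000000
  ((~a & (c & ~d)) & b) = 0000001000000000
  (((~c | d) & (b | ~d)) | ((~a & (c & ~d)) & b)) = 1000111110001101

(((~c | d) & (b | ~d)) | ((~a & (c & ~d)) & b))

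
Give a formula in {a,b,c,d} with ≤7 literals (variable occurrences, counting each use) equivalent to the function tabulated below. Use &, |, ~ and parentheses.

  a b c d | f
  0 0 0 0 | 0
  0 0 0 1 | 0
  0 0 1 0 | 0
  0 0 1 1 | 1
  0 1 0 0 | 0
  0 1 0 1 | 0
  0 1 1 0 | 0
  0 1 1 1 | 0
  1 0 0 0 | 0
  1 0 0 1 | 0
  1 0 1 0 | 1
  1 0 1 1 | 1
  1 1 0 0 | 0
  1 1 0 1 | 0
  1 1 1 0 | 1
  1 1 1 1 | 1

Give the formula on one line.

(c & (a | (((~c | ~b) & c) & d)))

  ~c = 1100110011001100
  ~b = 1111000011110000
  (~c | ~b) = 1111110011111100
  ((~c | ~b) & c) = 0011000000110000
  (((~c | ~b) & c) & d) = 0001000000010000
  (a | (((~c | ~b) & c) & d)) = 0001000011111111
  (c & (a | (((~c | ~b) & c) & d))) = 0001000000110011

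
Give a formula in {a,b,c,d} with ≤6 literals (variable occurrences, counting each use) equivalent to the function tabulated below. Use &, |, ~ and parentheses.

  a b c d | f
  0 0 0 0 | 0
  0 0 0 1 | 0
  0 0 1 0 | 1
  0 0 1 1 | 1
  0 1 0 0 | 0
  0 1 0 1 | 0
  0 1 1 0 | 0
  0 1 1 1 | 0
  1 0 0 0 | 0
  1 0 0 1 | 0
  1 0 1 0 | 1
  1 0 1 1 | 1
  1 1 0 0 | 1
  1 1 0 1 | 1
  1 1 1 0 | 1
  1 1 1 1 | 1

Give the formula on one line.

((~b & c) | (b & a))

  ~b = 1111000011110000
  (~b & c) = 0011000000110000
  (b & a) = 0000000000001111
  ((~b & c) | (b & a)) = 0011000000111111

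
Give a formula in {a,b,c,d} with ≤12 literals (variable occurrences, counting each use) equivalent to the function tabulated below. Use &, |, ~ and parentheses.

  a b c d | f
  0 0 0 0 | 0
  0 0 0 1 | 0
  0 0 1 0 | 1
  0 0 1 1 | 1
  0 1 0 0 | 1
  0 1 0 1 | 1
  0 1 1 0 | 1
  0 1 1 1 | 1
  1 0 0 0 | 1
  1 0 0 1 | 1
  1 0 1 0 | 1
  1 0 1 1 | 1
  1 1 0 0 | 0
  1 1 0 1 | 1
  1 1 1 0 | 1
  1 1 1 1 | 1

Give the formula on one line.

  (d & a) = 0000000001010101
  ~a = 1111111100000000
  (c | ~a) = 1111111100110011
  ~b = 1111000011110000
  ((c | ~a) | ~b) = 1111111111110011
  ~c = 1100110011001100
  (~c & a) = 0000000011001100
  (c | b) = 0011111100111111
  ((~c & a) | (c | b)) = 0011111111111111
  (((c | ~a) | ~b) & ((~c & a) | (c | b))) = 0011111111110011
  ((d & a) | (((c | ~a) | ~b) & ((~c & a) | (c | b)))) = 0011111111110111

((d & a) | (((c | ~a) | ~b) & ((~c & a) | (c | b))))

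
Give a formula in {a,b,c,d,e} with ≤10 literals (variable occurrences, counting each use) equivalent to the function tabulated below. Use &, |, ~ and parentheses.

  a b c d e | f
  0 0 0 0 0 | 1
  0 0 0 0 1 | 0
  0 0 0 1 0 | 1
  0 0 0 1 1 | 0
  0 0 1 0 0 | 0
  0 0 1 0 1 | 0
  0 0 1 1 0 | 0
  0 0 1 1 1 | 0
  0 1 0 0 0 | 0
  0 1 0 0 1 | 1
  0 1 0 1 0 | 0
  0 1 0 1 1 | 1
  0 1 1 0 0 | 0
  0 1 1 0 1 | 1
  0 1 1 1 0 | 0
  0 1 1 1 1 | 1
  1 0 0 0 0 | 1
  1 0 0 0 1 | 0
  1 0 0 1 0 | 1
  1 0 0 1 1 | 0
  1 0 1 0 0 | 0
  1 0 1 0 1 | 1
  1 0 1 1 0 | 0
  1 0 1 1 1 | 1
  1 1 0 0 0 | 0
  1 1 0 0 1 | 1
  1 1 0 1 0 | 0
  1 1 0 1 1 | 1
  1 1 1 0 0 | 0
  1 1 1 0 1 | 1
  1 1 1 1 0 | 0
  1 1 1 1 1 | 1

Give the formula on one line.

(((a & c) | (~e | b)) & (e | (~c & ~b)))

  (a & c) = 00000000000000000000111100001111
  ~e = 10101010101010101010101010101010
  (~e | b) = 10101010111111111010101011111111
  ((a & c) | (~e | b)) = 10101010111111111010111111111111
  ~c = 11110000111100001111000011110000
  ~b = 11111111000000001111111100000000
  (~c & ~b) = 11110000000000001111000000000000
  (e | (~c & ~b)) = 11110101010101011111010101010101
  (((a & c) | (~e | b)) & (e | (~c & ~b))) = 10100000010101011010010101010101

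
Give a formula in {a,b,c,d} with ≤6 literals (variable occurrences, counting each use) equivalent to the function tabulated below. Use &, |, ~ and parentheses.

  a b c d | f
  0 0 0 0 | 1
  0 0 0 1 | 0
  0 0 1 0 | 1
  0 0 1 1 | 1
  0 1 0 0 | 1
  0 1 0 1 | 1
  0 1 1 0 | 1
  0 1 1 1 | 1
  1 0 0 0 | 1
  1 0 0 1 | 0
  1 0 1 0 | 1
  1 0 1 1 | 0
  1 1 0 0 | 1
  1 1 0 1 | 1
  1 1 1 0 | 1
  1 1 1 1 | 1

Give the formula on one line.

(((~d | b) | ~a) & ((c | ~d) | b))

  ~d = 1010101010101010
  (~d | b) = 1010111110101111
  ~a = 1111111100000000
  ((~d | b) | ~a) = 1111111110101111
  (c | ~d) = 1011101110111011
  ((c | ~d) | b) = 1011111110111111
  (((~d | b) | ~a) & ((c | ~d) | b)) = 1011111110101111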